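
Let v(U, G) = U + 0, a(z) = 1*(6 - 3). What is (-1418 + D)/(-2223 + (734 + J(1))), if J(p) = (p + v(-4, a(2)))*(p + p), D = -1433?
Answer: 2851/1495 ≈ 1.9070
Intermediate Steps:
a(z) = 3 (a(z) = 1*3 = 3)
v(U, G) = U
J(p) = 2*p*(-4 + p) (J(p) = (p - 4)*(p + p) = (-4 + p)*(2*p) = 2*p*(-4 + p))
(-1418 + D)/(-2223 + (734 + J(1))) = (-1418 - 1433)/(-2223 + (734 + 2*1*(-4 + 1))) = -2851/(-2223 + (734 + 2*1*(-3))) = -2851/(-2223 + (734 - 6)) = -2851/(-2223 + 728) = -2851/(-1495) = -2851*(-1/1495) = 2851/1495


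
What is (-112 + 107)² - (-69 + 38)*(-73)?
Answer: -2238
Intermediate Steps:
(-112 + 107)² - (-69 + 38)*(-73) = (-5)² - (-31)*(-73) = 25 - 1*2263 = 25 - 2263 = -2238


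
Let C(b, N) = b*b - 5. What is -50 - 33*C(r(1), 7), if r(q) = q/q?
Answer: 82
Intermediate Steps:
r(q) = 1
C(b, N) = -5 + b**2 (C(b, N) = b**2 - 5 = -5 + b**2)
-50 - 33*C(r(1), 7) = -50 - 33*(-5 + 1**2) = -50 - 33*(-5 + 1) = -50 - 33*(-4) = -50 + 132 = 82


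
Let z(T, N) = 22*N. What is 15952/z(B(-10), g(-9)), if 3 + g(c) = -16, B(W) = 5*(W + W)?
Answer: -7976/209 ≈ -38.163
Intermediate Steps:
B(W) = 10*W (B(W) = 5*(2*W) = 10*W)
g(c) = -19 (g(c) = -3 - 16 = -19)
15952/z(B(-10), g(-9)) = 15952/((22*(-19))) = 15952/(-418) = 15952*(-1/418) = -7976/209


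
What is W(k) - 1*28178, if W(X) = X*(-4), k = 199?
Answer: -28974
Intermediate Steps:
W(X) = -4*X
W(k) - 1*28178 = -4*199 - 1*28178 = -796 - 28178 = -28974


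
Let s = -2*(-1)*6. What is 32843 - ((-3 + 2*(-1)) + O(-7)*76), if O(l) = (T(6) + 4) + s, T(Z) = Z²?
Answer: 28896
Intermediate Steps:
s = 12 (s = 2*6 = 12)
O(l) = 52 (O(l) = (6² + 4) + 12 = (36 + 4) + 12 = 40 + 12 = 52)
32843 - ((-3 + 2*(-1)) + O(-7)*76) = 32843 - ((-3 + 2*(-1)) + 52*76) = 32843 - ((-3 - 2) + 3952) = 32843 - (-5 + 3952) = 32843 - 1*3947 = 32843 - 3947 = 28896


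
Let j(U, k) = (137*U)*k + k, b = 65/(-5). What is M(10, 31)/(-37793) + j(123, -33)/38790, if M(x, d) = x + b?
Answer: -3502862603/244331745 ≈ -14.337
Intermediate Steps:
b = -13 (b = 65*(-1/5) = -13)
j(U, k) = k + 137*U*k (j(U, k) = 137*U*k + k = k + 137*U*k)
M(x, d) = -13 + x (M(x, d) = x - 13 = -13 + x)
M(10, 31)/(-37793) + j(123, -33)/38790 = (-13 + 10)/(-37793) - 33*(1 + 137*123)/38790 = -3*(-1/37793) - 33*(1 + 16851)*(1/38790) = 3/37793 - 33*16852*(1/38790) = 3/37793 - 556116*1/38790 = 3/37793 - 92686/6465 = -3502862603/244331745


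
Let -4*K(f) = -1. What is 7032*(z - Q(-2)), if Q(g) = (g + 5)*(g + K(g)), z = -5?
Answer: 1758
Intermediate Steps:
K(f) = ¼ (K(f) = -¼*(-1) = ¼)
Q(g) = (5 + g)*(¼ + g) (Q(g) = (g + 5)*(g + ¼) = (5 + g)*(¼ + g))
7032*(z - Q(-2)) = 7032*(-5 - (5/4 + (-2)² + (21/4)*(-2))) = 7032*(-5 - (5/4 + 4 - 21/2)) = 7032*(-5 - 1*(-21/4)) = 7032*(-5 + 21/4) = 7032*(¼) = 1758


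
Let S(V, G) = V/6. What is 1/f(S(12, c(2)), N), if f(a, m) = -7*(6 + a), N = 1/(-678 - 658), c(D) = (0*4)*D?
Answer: -1/56 ≈ -0.017857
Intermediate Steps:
c(D) = 0 (c(D) = 0*D = 0)
S(V, G) = V/6 (S(V, G) = V*(1/6) = V/6)
N = -1/1336 (N = 1/(-1336) = -1/1336 ≈ -0.00074850)
f(a, m) = -42 - 7*a
1/f(S(12, c(2)), N) = 1/(-42 - 7*12/6) = 1/(-42 - 7*2) = 1/(-42 - 14) = 1/(-56) = -1/56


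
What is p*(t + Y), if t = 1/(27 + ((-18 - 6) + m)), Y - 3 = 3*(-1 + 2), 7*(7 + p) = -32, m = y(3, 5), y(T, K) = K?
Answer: -567/8 ≈ -70.875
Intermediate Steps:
m = 5
p = -81/7 (p = -7 + (⅐)*(-32) = -7 - 32/7 = -81/7 ≈ -11.571)
Y = 6 (Y = 3 + 3*(-1 + 2) = 3 + 3*1 = 3 + 3 = 6)
t = ⅛ (t = 1/(27 + ((-18 - 6) + 5)) = 1/(27 + (-24 + 5)) = 1/(27 - 19) = 1/8 = ⅛ ≈ 0.12500)
p*(t + Y) = -81*(⅛ + 6)/7 = -81/7*49/8 = -567/8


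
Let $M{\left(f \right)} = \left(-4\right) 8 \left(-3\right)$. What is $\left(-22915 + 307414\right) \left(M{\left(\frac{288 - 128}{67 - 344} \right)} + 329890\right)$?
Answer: $93880687014$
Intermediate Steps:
$M{\left(f \right)} = 96$ ($M{\left(f \right)} = \left(-32\right) \left(-3\right) = 96$)
$\left(-22915 + 307414\right) \left(M{\left(\frac{288 - 128}{67 - 344} \right)} + 329890\right) = \left(-22915 + 307414\right) \left(96 + 329890\right) = 284499 \cdot 329986 = 93880687014$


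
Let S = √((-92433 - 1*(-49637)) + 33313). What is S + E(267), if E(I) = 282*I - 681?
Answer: 74613 + I*√9483 ≈ 74613.0 + 97.381*I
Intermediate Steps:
S = I*√9483 (S = √((-92433 + 49637) + 33313) = √(-42796 + 33313) = √(-9483) = I*√9483 ≈ 97.381*I)
E(I) = -681 + 282*I
S + E(267) = I*√9483 + (-681 + 282*267) = I*√9483 + (-681 + 75294) = I*√9483 + 74613 = 74613 + I*√9483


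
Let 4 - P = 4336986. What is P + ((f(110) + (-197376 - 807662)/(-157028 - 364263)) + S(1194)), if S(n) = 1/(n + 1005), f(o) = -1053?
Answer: -4972769337803962/1146318909 ≈ -4.3380e+6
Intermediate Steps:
S(n) = 1/(1005 + n)
P = -4336982 (P = 4 - 1*4336986 = 4 - 4336986 = -4336982)
P + ((f(110) + (-197376 - 807662)/(-157028 - 364263)) + S(1194)) = -4336982 + ((-1053 + (-197376 - 807662)/(-157028 - 364263)) + 1/(1005 + 1194)) = -4336982 + ((-1053 - 1005038/(-521291)) + 1/2199) = -4336982 + ((-1053 - 1005038*(-1/521291)) + 1/2199) = -4336982 + ((-1053 + 1005038/521291) + 1/2199) = -4336982 + (-547914385/521291 + 1/2199) = -4336982 - 1204863211324/1146318909 = -4972769337803962/1146318909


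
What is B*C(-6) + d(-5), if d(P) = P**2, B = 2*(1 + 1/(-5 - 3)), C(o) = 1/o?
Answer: 593/24 ≈ 24.708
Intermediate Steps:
B = 7/4 (B = 2*(1 + 1/(-8)) = 2*(1 - 1/8) = 2*(7/8) = 7/4 ≈ 1.7500)
B*C(-6) + d(-5) = (7/4)/(-6) + (-5)**2 = (7/4)*(-1/6) + 25 = -7/24 + 25 = 593/24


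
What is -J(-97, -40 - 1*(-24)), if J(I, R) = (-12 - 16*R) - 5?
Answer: -239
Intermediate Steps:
J(I, R) = -17 - 16*R
-J(-97, -40 - 1*(-24)) = -(-17 - 16*(-40 - 1*(-24))) = -(-17 - 16*(-40 + 24)) = -(-17 - 16*(-16)) = -(-17 + 256) = -1*239 = -239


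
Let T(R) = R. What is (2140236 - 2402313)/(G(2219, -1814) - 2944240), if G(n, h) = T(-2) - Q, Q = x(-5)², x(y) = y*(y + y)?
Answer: 262077/2946742 ≈ 0.088938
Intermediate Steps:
x(y) = 2*y² (x(y) = y*(2*y) = 2*y²)
Q = 2500 (Q = (2*(-5)²)² = (2*25)² = 50² = 2500)
G(n, h) = -2502 (G(n, h) = -2 - 1*2500 = -2 - 2500 = -2502)
(2140236 - 2402313)/(G(2219, -1814) - 2944240) = (2140236 - 2402313)/(-2502 - 2944240) = -262077/(-2946742) = -262077*(-1/2946742) = 262077/2946742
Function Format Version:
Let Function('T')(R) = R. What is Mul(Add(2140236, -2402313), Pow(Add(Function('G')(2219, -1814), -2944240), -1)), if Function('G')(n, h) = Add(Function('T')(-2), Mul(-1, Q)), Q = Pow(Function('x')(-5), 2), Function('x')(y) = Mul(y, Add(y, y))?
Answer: Rational(262077, 2946742) ≈ 0.088938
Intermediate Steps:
Function('x')(y) = Mul(2, Pow(y, 2)) (Function('x')(y) = Mul(y, Mul(2, y)) = Mul(2, Pow(y, 2)))
Q = 2500 (Q = Pow(Mul(2, Pow(-5, 2)), 2) = Pow(Mul(2, 25), 2) = Pow(50, 2) = 2500)
Function('G')(n, h) = -2502 (Function('G')(n, h) = Add(-2, Mul(-1, 2500)) = Add(-2, -2500) = -2502)
Mul(Add(2140236, -2402313), Pow(Add(Function('G')(2219, -1814), -2944240), -1)) = Mul(Add(2140236, -2402313), Pow(Add(-2502, -2944240), -1)) = Mul(-262077, Pow(-2946742, -1)) = Mul(-262077, Rational(-1, 2946742)) = Rational(262077, 2946742)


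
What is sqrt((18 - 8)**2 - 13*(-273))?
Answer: sqrt(3649) ≈ 60.407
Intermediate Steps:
sqrt((18 - 8)**2 - 13*(-273)) = sqrt(10**2 + 3549) = sqrt(100 + 3549) = sqrt(3649)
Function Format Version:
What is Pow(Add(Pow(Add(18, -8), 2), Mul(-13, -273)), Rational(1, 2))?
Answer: Pow(3649, Rational(1, 2)) ≈ 60.407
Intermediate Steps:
Pow(Add(Pow(Add(18, -8), 2), Mul(-13, -273)), Rational(1, 2)) = Pow(Add(Pow(10, 2), 3549), Rational(1, 2)) = Pow(Add(100, 3549), Rational(1, 2)) = Pow(3649, Rational(1, 2))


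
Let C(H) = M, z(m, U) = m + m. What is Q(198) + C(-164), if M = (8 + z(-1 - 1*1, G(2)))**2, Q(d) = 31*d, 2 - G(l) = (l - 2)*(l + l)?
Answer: 6154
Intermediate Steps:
G(l) = 2 - 2*l*(-2 + l) (G(l) = 2 - (l - 2)*(l + l) = 2 - (-2 + l)*2*l = 2 - 2*l*(-2 + l))
z(m, U) = 2*m
M = 16 (M = (8 + 2*(-1 - 1*1))**2 = (8 + 2*(-1 - 1))**2 = (8 + 2*(-2))**2 = (8 - 4)**2 = 4**2 = 16)
C(H) = 16
Q(198) + C(-164) = 31*198 + 16 = 6138 + 16 = 6154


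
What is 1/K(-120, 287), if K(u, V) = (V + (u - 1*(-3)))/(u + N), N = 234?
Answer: 57/85 ≈ 0.67059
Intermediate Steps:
K(u, V) = (3 + V + u)/(234 + u) (K(u, V) = (V + (u - 1*(-3)))/(u + 234) = (V + (u + 3))/(234 + u) = (V + (3 + u))/(234 + u) = (3 + V + u)/(234 + u))
1/K(-120, 287) = 1/((3 + 287 - 120)/(234 - 120)) = 1/(170/114) = 1/((1/114)*170) = 1/(85/57) = 57/85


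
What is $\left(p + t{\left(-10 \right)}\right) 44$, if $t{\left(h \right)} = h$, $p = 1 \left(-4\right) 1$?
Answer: $-616$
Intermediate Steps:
$p = -4$ ($p = \left(-4\right) 1 = -4$)
$\left(p + t{\left(-10 \right)}\right) 44 = \left(-4 - 10\right) 44 = \left(-14\right) 44 = -616$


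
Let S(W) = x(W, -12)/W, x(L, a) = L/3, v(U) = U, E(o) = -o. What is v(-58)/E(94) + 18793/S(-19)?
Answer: 2649842/47 ≈ 56380.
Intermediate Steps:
x(L, a) = L/3 (x(L, a) = L*(1/3) = L/3)
S(W) = 1/3 (S(W) = (W/3)/W = 1/3)
v(-58)/E(94) + 18793/S(-19) = -58/((-1*94)) + 18793/(1/3) = -58/(-94) + 18793*3 = -58*(-1/94) + 56379 = 29/47 + 56379 = 2649842/47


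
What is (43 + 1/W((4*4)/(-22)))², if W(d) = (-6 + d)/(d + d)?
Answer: 2556801/1369 ≈ 1867.6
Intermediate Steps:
W(d) = (-6 + d)/(2*d) (W(d) = (-6 + d)/((2*d)) = (-6 + d)*(1/(2*d)) = (-6 + d)/(2*d))
(43 + 1/W((4*4)/(-22)))² = (43 + 1/((-6 + (4*4)/(-22))/(2*(((4*4)/(-22))))))² = (43 + 1/((-6 + 16*(-1/22))/(2*((16*(-1/22))))))² = (43 + 1/((-6 - 8/11)/(2*(-8/11))))² = (43 + 1/((½)*(-11/8)*(-74/11)))² = (43 + 1/(37/8))² = (43 + 8/37)² = (1599/37)² = 2556801/1369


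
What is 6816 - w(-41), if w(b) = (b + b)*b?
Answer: 3454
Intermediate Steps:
w(b) = 2*b² (w(b) = (2*b)*b = 2*b²)
6816 - w(-41) = 6816 - 2*(-41)² = 6816 - 2*1681 = 6816 - 1*3362 = 6816 - 3362 = 3454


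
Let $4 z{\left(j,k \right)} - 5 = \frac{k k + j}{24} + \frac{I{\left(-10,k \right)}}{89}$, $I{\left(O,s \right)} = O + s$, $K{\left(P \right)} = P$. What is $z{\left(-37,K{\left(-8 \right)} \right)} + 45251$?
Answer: $\frac{128879065}{2848} \approx 45253.0$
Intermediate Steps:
$z{\left(j,k \right)} = \frac{435}{356} + \frac{j}{96} + \frac{k^{2}}{96} + \frac{k}{356}$ ($z{\left(j,k \right)} = \frac{5}{4} + \frac{\frac{k k + j}{24} + \frac{-10 + k}{89}}{4} = \frac{5}{4} + \frac{\left(k^{2} + j\right) \frac{1}{24} + \left(-10 + k\right) \frac{1}{89}}{4} = \frac{5}{4} + \frac{\left(j + k^{2}\right) \frac{1}{24} + \left(- \frac{10}{89} + \frac{k}{89}\right)}{4} = \frac{5}{4} + \frac{\left(\frac{j}{24} + \frac{k^{2}}{24}\right) + \left(- \frac{10}{89} + \frac{k}{89}\right)}{4} = \frac{5}{4} + \frac{- \frac{10}{89} + \frac{j}{24} + \frac{k^{2}}{24} + \frac{k}{89}}{4} = \frac{5}{4} + \left(- \frac{5}{178} + \frac{j}{96} + \frac{k^{2}}{96} + \frac{k}{356}\right) = \frac{435}{356} + \frac{j}{96} + \frac{k^{2}}{96} + \frac{k}{356}$)
$z{\left(-37,K{\left(-8 \right)} \right)} + 45251 = \left(\frac{435}{356} + \frac{1}{96} \left(-37\right) + \frac{\left(-8\right)^{2}}{96} + \frac{1}{356} \left(-8\right)\right) + 45251 = \left(\frac{435}{356} - \frac{37}{96} + \frac{1}{96} \cdot 64 - \frac{2}{89}\right) + 45251 = \left(\frac{435}{356} - \frac{37}{96} + \frac{2}{3} - \frac{2}{89}\right) + 45251 = \frac{4217}{2848} + 45251 = \frac{128879065}{2848}$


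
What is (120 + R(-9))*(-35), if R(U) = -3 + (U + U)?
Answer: -3465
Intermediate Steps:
R(U) = -3 + 2*U
(120 + R(-9))*(-35) = (120 + (-3 + 2*(-9)))*(-35) = (120 + (-3 - 18))*(-35) = (120 - 21)*(-35) = 99*(-35) = -3465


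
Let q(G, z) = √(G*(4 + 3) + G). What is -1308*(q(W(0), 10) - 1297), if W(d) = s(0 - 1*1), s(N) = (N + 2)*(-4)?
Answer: 1696476 - 5232*I*√2 ≈ 1.6965e+6 - 7399.2*I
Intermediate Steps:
s(N) = -8 - 4*N (s(N) = (2 + N)*(-4) = -8 - 4*N)
W(d) = -4 (W(d) = -8 - 4*(0 - 1*1) = -8 - 4*(0 - 1) = -8 - 4*(-1) = -8 + 4 = -4)
q(G, z) = 2*√2*√G (q(G, z) = √(G*7 + G) = √(7*G + G) = √(8*G) = 2*√2*√G)
-1308*(q(W(0), 10) - 1297) = -1308*(2*√2*√(-4) - 1297) = -1308*(2*√2*(2*I) - 1297) = -1308*(4*I*√2 - 1297) = -1308*(-1297 + 4*I*√2) = 1696476 - 5232*I*√2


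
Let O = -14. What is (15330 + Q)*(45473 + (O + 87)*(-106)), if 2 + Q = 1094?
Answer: 619684170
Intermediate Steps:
Q = 1092 (Q = -2 + 1094 = 1092)
(15330 + Q)*(45473 + (O + 87)*(-106)) = (15330 + 1092)*(45473 + (-14 + 87)*(-106)) = 16422*(45473 + 73*(-106)) = 16422*(45473 - 7738) = 16422*37735 = 619684170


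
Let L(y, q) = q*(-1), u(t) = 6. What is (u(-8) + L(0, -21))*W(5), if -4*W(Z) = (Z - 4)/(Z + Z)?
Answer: -27/40 ≈ -0.67500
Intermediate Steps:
W(Z) = -(-4 + Z)/(8*Z) (W(Z) = -(Z - 4)/(4*(Z + Z)) = -(-4 + Z)/(4*(2*Z)) = -(-4 + Z)*1/(2*Z)/4 = -(-4 + Z)/(8*Z))
L(y, q) = -q
(u(-8) + L(0, -21))*W(5) = (6 - 1*(-21))*((⅛)*(4 - 1*5)/5) = (6 + 21)*((⅛)*(⅕)*(4 - 5)) = 27*((⅛)*(⅕)*(-1)) = 27*(-1/40) = -27/40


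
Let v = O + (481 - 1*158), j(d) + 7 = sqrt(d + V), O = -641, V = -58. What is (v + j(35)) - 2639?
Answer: -2964 + I*sqrt(23) ≈ -2964.0 + 4.7958*I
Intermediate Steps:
j(d) = -7 + sqrt(-58 + d) (j(d) = -7 + sqrt(d - 58) = -7 + sqrt(-58 + d))
v = -318 (v = -641 + (481 - 1*158) = -641 + (481 - 158) = -641 + 323 = -318)
(v + j(35)) - 2639 = (-318 + (-7 + sqrt(-58 + 35))) - 2639 = (-318 + (-7 + sqrt(-23))) - 2639 = (-318 + (-7 + I*sqrt(23))) - 2639 = (-325 + I*sqrt(23)) - 2639 = -2964 + I*sqrt(23)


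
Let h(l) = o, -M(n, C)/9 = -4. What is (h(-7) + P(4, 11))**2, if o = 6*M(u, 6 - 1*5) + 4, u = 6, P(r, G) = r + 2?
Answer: 51076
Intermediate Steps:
P(r, G) = 2 + r
M(n, C) = 36 (M(n, C) = -9*(-4) = 36)
o = 220 (o = 6*36 + 4 = 216 + 4 = 220)
h(l) = 220
(h(-7) + P(4, 11))**2 = (220 + (2 + 4))**2 = (220 + 6)**2 = 226**2 = 51076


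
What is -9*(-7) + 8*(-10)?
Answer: -17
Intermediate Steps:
-9*(-7) + 8*(-10) = 63 - 80 = -17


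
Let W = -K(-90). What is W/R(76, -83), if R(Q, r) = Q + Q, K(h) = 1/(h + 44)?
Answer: 1/6992 ≈ 0.00014302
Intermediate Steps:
K(h) = 1/(44 + h)
R(Q, r) = 2*Q
W = 1/46 (W = -1/(44 - 90) = -1/(-46) = -1*(-1/46) = 1/46 ≈ 0.021739)
W/R(76, -83) = 1/(46*((2*76))) = (1/46)/152 = (1/46)*(1/152) = 1/6992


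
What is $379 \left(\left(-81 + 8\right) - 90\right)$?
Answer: $-61777$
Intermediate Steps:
$379 \left(\left(-81 + 8\right) - 90\right) = 379 \left(-73 - 90\right) = 379 \left(-163\right) = -61777$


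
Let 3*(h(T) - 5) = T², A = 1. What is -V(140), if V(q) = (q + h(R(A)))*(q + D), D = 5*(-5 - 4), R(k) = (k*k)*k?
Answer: -41420/3 ≈ -13807.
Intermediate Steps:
R(k) = k³ (R(k) = k²*k = k³)
D = -45 (D = 5*(-9) = -45)
h(T) = 5 + T²/3
V(q) = (-45 + q)*(16/3 + q) (V(q) = (q + (5 + (1³)²/3))*(q - 45) = (q + (5 + (⅓)*1²))*(-45 + q) = (q + (5 + (⅓)*1))*(-45 + q) = (q + (5 + ⅓))*(-45 + q) = (q + 16/3)*(-45 + q) = (16/3 + q)*(-45 + q) = (-45 + q)*(16/3 + q))
-V(140) = -(-240 + 140² - 119/3*140) = -(-240 + 19600 - 16660/3) = -1*41420/3 = -41420/3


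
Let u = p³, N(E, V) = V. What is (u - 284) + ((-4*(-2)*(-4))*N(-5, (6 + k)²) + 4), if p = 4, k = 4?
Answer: -3416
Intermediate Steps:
u = 64 (u = 4³ = 64)
(u - 284) + ((-4*(-2)*(-4))*N(-5, (6 + k)²) + 4) = (64 - 284) + ((-4*(-2)*(-4))*(6 + 4)² + 4) = -220 + ((8*(-4))*10² + 4) = -220 + (-32*100 + 4) = -220 + (-3200 + 4) = -220 - 3196 = -3416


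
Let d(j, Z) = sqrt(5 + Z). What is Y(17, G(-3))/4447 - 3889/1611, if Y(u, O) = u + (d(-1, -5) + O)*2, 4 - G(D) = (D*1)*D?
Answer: -17283106/7164117 ≈ -2.4125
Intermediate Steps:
G(D) = 4 - D**2 (G(D) = 4 - D*1*D = 4 - D*D = 4 - D**2)
Y(u, O) = u + 2*O (Y(u, O) = u + (sqrt(5 - 5) + O)*2 = u + (sqrt(0) + O)*2 = u + (0 + O)*2 = u + O*2 = u + 2*O)
Y(17, G(-3))/4447 - 3889/1611 = (17 + 2*(4 - 1*(-3)**2))/4447 - 3889/1611 = (17 + 2*(4 - 1*9))*(1/4447) - 3889*1/1611 = (17 + 2*(4 - 9))*(1/4447) - 3889/1611 = (17 + 2*(-5))*(1/4447) - 3889/1611 = (17 - 10)*(1/4447) - 3889/1611 = 7*(1/4447) - 3889/1611 = 7/4447 - 3889/1611 = -17283106/7164117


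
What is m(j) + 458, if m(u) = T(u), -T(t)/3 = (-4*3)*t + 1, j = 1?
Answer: 491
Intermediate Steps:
T(t) = -3 + 36*t (T(t) = -3*((-4*3)*t + 1) = -3*(-12*t + 1) = -3*(1 - 12*t) = -3 + 36*t)
m(u) = -3 + 36*u
m(j) + 458 = (-3 + 36*1) + 458 = (-3 + 36) + 458 = 33 + 458 = 491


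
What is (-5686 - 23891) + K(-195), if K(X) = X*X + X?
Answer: 8253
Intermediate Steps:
K(X) = X + X² (K(X) = X² + X = X + X²)
(-5686 - 23891) + K(-195) = (-5686 - 23891) - 195*(1 - 195) = -29577 - 195*(-194) = -29577 + 37830 = 8253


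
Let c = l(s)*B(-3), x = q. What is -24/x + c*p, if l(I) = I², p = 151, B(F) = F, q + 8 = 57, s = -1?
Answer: -22221/49 ≈ -453.49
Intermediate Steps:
q = 49 (q = -8 + 57 = 49)
x = 49
c = -3 (c = (-1)²*(-3) = 1*(-3) = -3)
-24/x + c*p = -24/49 - 3*151 = -24*1/49 - 453 = -24/49 - 453 = -22221/49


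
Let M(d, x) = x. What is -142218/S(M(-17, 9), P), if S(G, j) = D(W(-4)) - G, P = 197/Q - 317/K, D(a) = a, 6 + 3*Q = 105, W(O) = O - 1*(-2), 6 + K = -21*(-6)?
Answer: 142218/11 ≈ 12929.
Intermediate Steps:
K = 120 (K = -6 - 21*(-6) = -6 + 126 = 120)
W(O) = 2 + O (W(O) = O + 2 = 2 + O)
Q = 33 (Q = -2 + (⅓)*105 = -2 + 35 = 33)
P = 4393/1320 (P = 197/33 - 317/120 = 4393/1320 ≈ 3.3280)
S(G, j) = -2 - G (S(G, j) = (2 - 4) - G = -2 - G)
-142218/S(M(-17, 9), P) = -142218/(-2 - 1*9) = -142218/(-2 - 9) = -142218/(-11) = -142218*(-1/11) = 142218/11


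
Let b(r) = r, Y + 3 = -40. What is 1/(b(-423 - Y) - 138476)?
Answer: -1/138856 ≈ -7.2017e-6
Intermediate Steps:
Y = -43 (Y = -3 - 40 = -43)
1/(b(-423 - Y) - 138476) = 1/((-423 - 1*(-43)) - 138476) = 1/((-423 + 43) - 138476) = 1/(-380 - 138476) = 1/(-138856) = -1/138856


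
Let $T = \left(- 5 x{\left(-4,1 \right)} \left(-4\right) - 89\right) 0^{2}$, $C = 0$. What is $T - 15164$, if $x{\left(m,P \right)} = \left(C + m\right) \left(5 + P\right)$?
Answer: $-15164$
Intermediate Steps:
$x{\left(m,P \right)} = m \left(5 + P\right)$ ($x{\left(m,P \right)} = \left(0 + m\right) \left(5 + P\right) = m \left(5 + P\right)$)
$T = 0$ ($T = \left(- 5 \left(- 4 \left(5 + 1\right)\right) \left(-4\right) - 89\right) 0^{2} = \left(- 5 \left(\left(-4\right) 6\right) \left(-4\right) - 89\right) 0 = \left(\left(-5\right) \left(-24\right) \left(-4\right) - 89\right) 0 = \left(120 \left(-4\right) - 89\right) 0 = \left(-480 - 89\right) 0 = \left(-569\right) 0 = 0$)
$T - 15164 = 0 - 15164 = -15164$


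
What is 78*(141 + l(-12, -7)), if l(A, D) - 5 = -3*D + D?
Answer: 12480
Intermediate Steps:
l(A, D) = 5 - 2*D (l(A, D) = 5 + (-3*D + D) = 5 - 2*D)
78*(141 + l(-12, -7)) = 78*(141 + (5 - 2*(-7))) = 78*(141 + (5 + 14)) = 78*(141 + 19) = 78*160 = 12480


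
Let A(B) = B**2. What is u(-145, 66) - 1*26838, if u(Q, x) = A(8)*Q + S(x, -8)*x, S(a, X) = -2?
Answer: -36250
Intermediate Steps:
u(Q, x) = -2*x + 64*Q (u(Q, x) = 8**2*Q - 2*x = 64*Q - 2*x = -2*x + 64*Q)
u(-145, 66) - 1*26838 = (-2*66 + 64*(-145)) - 1*26838 = (-132 - 9280) - 26838 = -9412 - 26838 = -36250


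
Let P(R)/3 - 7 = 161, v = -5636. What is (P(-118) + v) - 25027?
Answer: -30159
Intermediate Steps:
P(R) = 504 (P(R) = 21 + 3*161 = 21 + 483 = 504)
(P(-118) + v) - 25027 = (504 - 5636) - 25027 = -5132 - 25027 = -30159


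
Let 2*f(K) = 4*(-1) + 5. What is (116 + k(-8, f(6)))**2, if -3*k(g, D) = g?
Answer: 126736/9 ≈ 14082.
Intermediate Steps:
f(K) = 1/2 (f(K) = (4*(-1) + 5)/2 = (-4 + 5)/2 = (1/2)*1 = 1/2)
k(g, D) = -g/3
(116 + k(-8, f(6)))**2 = (116 - 1/3*(-8))**2 = (116 + 8/3)**2 = (356/3)**2 = 126736/9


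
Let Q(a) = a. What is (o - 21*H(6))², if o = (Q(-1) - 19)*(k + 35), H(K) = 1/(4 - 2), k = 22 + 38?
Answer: 14600041/4 ≈ 3.6500e+6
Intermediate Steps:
k = 60
H(K) = ½ (H(K) = 1/2 = ½)
o = -1900 (o = (-1 - 19)*(60 + 35) = -20*95 = -1900)
(o - 21*H(6))² = (-1900 - 21*½)² = (-1900 - 21/2)² = (-3821/2)² = 14600041/4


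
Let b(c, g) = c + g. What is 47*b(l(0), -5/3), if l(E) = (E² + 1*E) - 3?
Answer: -658/3 ≈ -219.33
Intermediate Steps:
l(E) = -3 + E + E² (l(E) = (E² + E) - 3 = (E + E²) - 3 = -3 + E + E²)
47*b(l(0), -5/3) = 47*((-3 + 0 + 0²) - 5/3) = 47*((-3 + 0 + 0) - 5*⅓) = 47*(-3 - 5/3) = 47*(-14/3) = -658/3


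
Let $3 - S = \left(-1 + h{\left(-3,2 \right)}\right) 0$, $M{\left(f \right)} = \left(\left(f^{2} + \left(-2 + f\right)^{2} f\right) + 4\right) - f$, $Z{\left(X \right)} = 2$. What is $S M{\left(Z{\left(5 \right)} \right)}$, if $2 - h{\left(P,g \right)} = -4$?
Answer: $18$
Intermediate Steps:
$h{\left(P,g \right)} = 6$ ($h{\left(P,g \right)} = 2 - -4 = 2 + 4 = 6$)
$M{\left(f \right)} = 4 + f^{2} - f + f \left(-2 + f\right)^{2}$ ($M{\left(f \right)} = \left(\left(f^{2} + f \left(-2 + f\right)^{2}\right) + 4\right) - f = \left(4 + f^{2} + f \left(-2 + f\right)^{2}\right) - f = 4 + f^{2} - f + f \left(-2 + f\right)^{2}$)
$S = 3$ ($S = 3 - \left(-1 + 6\right) 0 = 3 - 5 \cdot 0 = 3 - 0 = 3 + 0 = 3$)
$S M{\left(Z{\left(5 \right)} \right)} = 3 \left(4 + 2^{2} - 2 + 2 \left(-2 + 2\right)^{2}\right) = 3 \left(4 + 4 - 2 + 2 \cdot 0^{2}\right) = 3 \left(4 + 4 - 2 + 2 \cdot 0\right) = 3 \left(4 + 4 - 2 + 0\right) = 3 \cdot 6 = 18$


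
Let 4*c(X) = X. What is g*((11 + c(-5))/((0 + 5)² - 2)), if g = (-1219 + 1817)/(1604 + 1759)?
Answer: 169/2242 ≈ 0.075379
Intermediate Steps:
c(X) = X/4
g = 598/3363 ≈ 0.17782
g*((11 + c(-5))/((0 + 5)² - 2)) = 598*((11 + (¼)*(-5))/((0 + 5)² - 2))/3363 = 598*((11 - 5/4)/(5² - 2))/3363 = 598*(39/(4*(25 - 2)))/3363 = 598*((39/4)/23)/3363 = 598*((39/4)*(1/23))/3363 = (598/3363)*(39/92) = 169/2242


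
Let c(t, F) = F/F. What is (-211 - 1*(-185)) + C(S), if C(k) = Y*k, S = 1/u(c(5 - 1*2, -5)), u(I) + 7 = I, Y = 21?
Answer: -59/2 ≈ -29.500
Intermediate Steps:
c(t, F) = 1
u(I) = -7 + I
S = -1/6 (S = 1/(-7 + 1) = 1/(-6) = -1/6 ≈ -0.16667)
C(k) = 21*k
(-211 - 1*(-185)) + C(S) = (-211 - 1*(-185)) + 21*(-1/6) = (-211 + 185) - 7/2 = -26 - 7/2 = -59/2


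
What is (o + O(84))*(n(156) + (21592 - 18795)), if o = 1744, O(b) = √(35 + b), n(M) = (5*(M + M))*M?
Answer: 429297808 + 246157*√119 ≈ 4.3198e+8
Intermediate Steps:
n(M) = 10*M² (n(M) = (5*(2*M))*M = (10*M)*M = 10*M²)
(o + O(84))*(n(156) + (21592 - 18795)) = (1744 + √(35 + 84))*(10*156² + (21592 - 18795)) = (1744 + √119)*(10*24336 + 2797) = (1744 + √119)*(243360 + 2797) = (1744 + √119)*246157 = 429297808 + 246157*√119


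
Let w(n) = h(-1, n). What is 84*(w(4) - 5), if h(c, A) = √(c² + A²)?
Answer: -420 + 84*√17 ≈ -73.659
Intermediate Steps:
h(c, A) = √(A² + c²)
w(n) = √(1 + n²) (w(n) = √(n² + (-1)²) = √(n² + 1) = √(1 + n²))
84*(w(4) - 5) = 84*(√(1 + 4²) - 5) = 84*(√(1 + 16) - 5) = 84*(√17 - 5) = 84*(-5 + √17) = -420 + 84*√17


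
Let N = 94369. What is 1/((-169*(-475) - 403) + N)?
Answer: 1/174241 ≈ 5.7392e-6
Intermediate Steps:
1/((-169*(-475) - 403) + N) = 1/((-169*(-475) - 403) + 94369) = 1/((80275 - 403) + 94369) = 1/(79872 + 94369) = 1/174241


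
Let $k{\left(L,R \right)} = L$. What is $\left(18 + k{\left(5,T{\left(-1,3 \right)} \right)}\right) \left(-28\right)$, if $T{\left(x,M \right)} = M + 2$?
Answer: $-644$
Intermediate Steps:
$T{\left(x,M \right)} = 2 + M$
$\left(18 + k{\left(5,T{\left(-1,3 \right)} \right)}\right) \left(-28\right) = \left(18 + 5\right) \left(-28\right) = 23 \left(-28\right) = -644$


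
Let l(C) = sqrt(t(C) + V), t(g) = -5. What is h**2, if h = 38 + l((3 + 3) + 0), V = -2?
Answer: (38 + I*sqrt(7))**2 ≈ 1437.0 + 201.08*I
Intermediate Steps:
l(C) = I*sqrt(7) (l(C) = sqrt(-5 - 2) = sqrt(-7) = I*sqrt(7))
h = 38 + I*sqrt(7) ≈ 38.0 + 2.6458*I
h**2 = (38 + I*sqrt(7))**2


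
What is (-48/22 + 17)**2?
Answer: 26569/121 ≈ 219.58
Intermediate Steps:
(-48/22 + 17)**2 = (-48*1/22 + 17)**2 = (-24/11 + 17)**2 = (163/11)**2 = 26569/121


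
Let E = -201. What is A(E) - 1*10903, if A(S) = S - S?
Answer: -10903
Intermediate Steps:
A(S) = 0
A(E) - 1*10903 = 0 - 1*10903 = 0 - 10903 = -10903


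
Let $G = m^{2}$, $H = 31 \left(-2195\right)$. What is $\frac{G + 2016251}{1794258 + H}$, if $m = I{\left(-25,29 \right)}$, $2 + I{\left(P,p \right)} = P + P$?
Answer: $\frac{2018955}{1726213} \approx 1.1696$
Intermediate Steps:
$H = -68045$
$I{\left(P,p \right)} = -2 + 2 P$ ($I{\left(P,p \right)} = -2 + \left(P + P\right) = -2 + 2 P$)
$m = -52$ ($m = -2 + 2 \left(-25\right) = -2 - 50 = -52$)
$G = 2704$ ($G = \left(-52\right)^{2} = 2704$)
$\frac{G + 2016251}{1794258 + H} = \frac{2704 + 2016251}{1794258 - 68045} = \frac{2018955}{1726213}$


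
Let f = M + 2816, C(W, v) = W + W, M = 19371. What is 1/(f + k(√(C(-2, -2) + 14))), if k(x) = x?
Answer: 22187/492262959 - √10/492262959 ≈ 4.5065e-5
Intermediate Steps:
C(W, v) = 2*W
f = 22187 (f = 19371 + 2816 = 22187)
1/(f + k(√(C(-2, -2) + 14))) = 1/(22187 + √(2*(-2) + 14)) = 1/(22187 + √(-4 + 14)) = 1/(22187 + √10)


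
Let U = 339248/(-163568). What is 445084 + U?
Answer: 4550072529/10223 ≈ 4.4508e+5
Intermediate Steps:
U = -21203/10223 (U = 339248*(-1/163568) = -21203/10223 ≈ -2.0740)
445084 + U = 445084 - 21203/10223 = 4550072529/10223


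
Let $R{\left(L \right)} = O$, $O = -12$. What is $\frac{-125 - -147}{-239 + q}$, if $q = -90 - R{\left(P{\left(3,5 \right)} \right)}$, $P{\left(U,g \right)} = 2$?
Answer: $- \frac{22}{317} \approx -0.069401$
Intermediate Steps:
$R{\left(L \right)} = -12$
$q = -78$ ($q = -90 - -12 = -90 + 12 = -78$)
$\frac{-125 - -147}{-239 + q} = \frac{-125 - -147}{-239 - 78} = \frac{-125 + 147}{-317} = 22 \left(- \frac{1}{317}\right) = - \frac{22}{317}$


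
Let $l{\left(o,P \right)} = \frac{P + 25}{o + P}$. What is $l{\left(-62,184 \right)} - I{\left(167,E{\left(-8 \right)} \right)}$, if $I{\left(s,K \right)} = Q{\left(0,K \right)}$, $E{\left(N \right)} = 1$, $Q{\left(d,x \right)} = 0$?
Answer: $\frac{209}{122} \approx 1.7131$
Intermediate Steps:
$I{\left(s,K \right)} = 0$
$l{\left(o,P \right)} = \frac{25 + P}{P + o}$
$l{\left(-62,184 \right)} - I{\left(167,E{\left(-8 \right)} \right)} = \frac{25 + 184}{184 - 62} - 0 = \frac{1}{122} \cdot 209 + 0 = \frac{209}{122} + 0 = \frac{209}{122}$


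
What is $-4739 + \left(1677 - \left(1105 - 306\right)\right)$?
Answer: $-3861$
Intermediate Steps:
$-4739 + \left(1677 - \left(1105 - 306\right)\right) = -4739 + \left(1677 - 799\right) = -4739 + 878 = -3861$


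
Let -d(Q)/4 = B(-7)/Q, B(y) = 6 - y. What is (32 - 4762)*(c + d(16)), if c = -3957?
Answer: 37463965/2 ≈ 1.8732e+7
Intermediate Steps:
d(Q) = -52/Q (d(Q) = -4*(6 - 1*(-7))/Q = -4*(6 + 7)/Q = -52/Q)
(32 - 4762)*(c + d(16)) = (32 - 4762)*(-3957 - 52/16) = -4730*(-3957 - 52*1/16) = -4730*(-3957 - 13/4) = -4730*(-15841/4) = 37463965/2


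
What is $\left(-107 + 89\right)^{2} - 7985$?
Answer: $-7661$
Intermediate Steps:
$\left(-107 + 89\right)^{2} - 7985 = \left(-18\right)^{2} - 7985 = 324 - 7985 = -7661$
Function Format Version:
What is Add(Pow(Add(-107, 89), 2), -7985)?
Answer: -7661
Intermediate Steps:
Add(Pow(Add(-107, 89), 2), -7985) = Add(Pow(-18, 2), -7985) = Add(324, -7985) = -7661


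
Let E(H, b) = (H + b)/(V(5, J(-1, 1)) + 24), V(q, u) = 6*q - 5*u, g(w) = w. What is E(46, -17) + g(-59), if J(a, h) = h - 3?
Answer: -3747/64 ≈ -58.547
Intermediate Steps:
J(a, h) = -3 + h
V(q, u) = -5*u + 6*q
E(H, b) = H/64 + b/64 (E(H, b) = (H + b)/((-5*(-3 + 1) + 6*5) + 24) = (H + b)/((-5*(-2) + 30) + 24) = (H + b)/((10 + 30) + 24) = (H + b)/(40 + 24) = (H + b)/64 = (H + b)*(1/64) = H/64 + b/64)
E(46, -17) + g(-59) = ((1/64)*46 + (1/64)*(-17)) - 59 = (23/32 - 17/64) - 59 = 29/64 - 59 = -3747/64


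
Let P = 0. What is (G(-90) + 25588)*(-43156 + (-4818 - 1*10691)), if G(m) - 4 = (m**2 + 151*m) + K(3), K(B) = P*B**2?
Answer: -1179283830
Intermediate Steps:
K(B) = 0 (K(B) = 0*B**2 = 0)
G(m) = 4 + m**2 + 151*m (G(m) = 4 + ((m**2 + 151*m) + 0) = 4 + (m**2 + 151*m) = 4 + m**2 + 151*m)
(G(-90) + 25588)*(-43156 + (-4818 - 1*10691)) = ((4 + (-90)**2 + 151*(-90)) + 25588)*(-43156 + (-4818 - 1*10691)) = ((4 + 8100 - 13590) + 25588)*(-43156 + (-4818 - 10691)) = (-5486 + 25588)*(-43156 - 15509) = 20102*(-58665) = -1179283830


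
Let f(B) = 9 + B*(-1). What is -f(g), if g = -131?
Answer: -140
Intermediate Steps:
f(B) = 9 - B
-f(g) = -(9 - 1*(-131)) = -(9 + 131) = -1*140 = -140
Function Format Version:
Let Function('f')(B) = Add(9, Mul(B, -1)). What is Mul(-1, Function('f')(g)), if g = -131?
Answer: -140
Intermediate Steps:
Function('f')(B) = Add(9, Mul(-1, B))
Mul(-1, Function('f')(g)) = Mul(-1, Add(9, Mul(-1, -131))) = Mul(-1, Add(9, 131)) = Mul(-1, 140) = -140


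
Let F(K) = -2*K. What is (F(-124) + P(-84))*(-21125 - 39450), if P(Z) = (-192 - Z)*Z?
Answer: -564559000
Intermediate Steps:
P(Z) = Z*(-192 - Z)
(F(-124) + P(-84))*(-21125 - 39450) = (-2*(-124) - 1*(-84)*(192 - 84))*(-21125 - 39450) = (248 - 1*(-84)*108)*(-60575) = (248 + 9072)*(-60575) = 9320*(-60575) = -564559000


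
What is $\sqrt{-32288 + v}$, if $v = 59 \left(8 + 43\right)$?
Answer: $i \sqrt{29279} \approx 171.11 i$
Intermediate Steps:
$v = 3009$ ($v = 59 \cdot 51 = 3009$)
$\sqrt{-32288 + v} = \sqrt{-32288 + 3009} = \sqrt{-29279} = i \sqrt{29279}$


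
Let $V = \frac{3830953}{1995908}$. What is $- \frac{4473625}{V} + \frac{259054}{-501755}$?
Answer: $- \frac{4480143252264705962}{1922199822515} \approx -2.3307 \cdot 10^{6}$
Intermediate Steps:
$V = \frac{3830953}{1995908}$ ($V = 3830953 \cdot \frac{1}{1995908} = \frac{3830953}{1995908} \approx 1.9194$)
$- \frac{4473625}{V} + \frac{259054}{-501755} = - \frac{4473625}{\frac{3830953}{1995908}} + \frac{259054}{-501755} = \left(-4473625\right) \frac{1995908}{3830953} + 259054 \left(- \frac{1}{501755}\right) = - \frac{8928943926500}{3830953} - \frac{259054}{501755} = - \frac{4480143252264705962}{1922199822515}$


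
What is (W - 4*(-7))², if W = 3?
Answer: 961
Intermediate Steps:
(W - 4*(-7))² = (3 - 4*(-7))² = (3 + 28)² = 31² = 961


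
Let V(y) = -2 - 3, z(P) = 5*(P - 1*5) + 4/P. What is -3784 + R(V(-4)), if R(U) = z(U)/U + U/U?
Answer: -94321/25 ≈ -3772.8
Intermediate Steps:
z(P) = -25 + 4/P + 5*P (z(P) = 5*(P - 5) + 4/P = 5*(-5 + P) + 4/P = (-25 + 5*P) + 4/P = -25 + 4/P + 5*P)
V(y) = -5
R(U) = 1 + (-25 + 4/U + 5*U)/U (R(U) = (-25 + 4/U + 5*U)/U + U/U = (-25 + 4/U + 5*U)/U + 1 = 1 + (-25 + 4/U + 5*U)/U)
-3784 + R(V(-4)) = -3784 + (6 - 25/(-5) + 4/(-5)²) = -3784 + (6 - 25*(-⅕) + 4*(1/25)) = -3784 + (6 + 5 + 4/25) = -3784 + 279/25 = -94321/25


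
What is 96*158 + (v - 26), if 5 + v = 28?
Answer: 15165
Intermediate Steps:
v = 23 (v = -5 + 28 = 23)
96*158 + (v - 26) = 96*158 + (23 - 26) = 15168 - 3 = 15165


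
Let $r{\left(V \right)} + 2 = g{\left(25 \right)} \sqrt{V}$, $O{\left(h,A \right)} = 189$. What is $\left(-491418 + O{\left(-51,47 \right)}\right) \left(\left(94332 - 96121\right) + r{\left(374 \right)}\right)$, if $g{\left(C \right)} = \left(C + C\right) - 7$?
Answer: $879791139 - 21122847 \sqrt{374} \approx 4.7129 \cdot 10^{8}$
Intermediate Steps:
$g{\left(C \right)} = -7 + 2 C$ ($g{\left(C \right)} = 2 C - 7 = -7 + 2 C$)
$r{\left(V \right)} = -2 + 43 \sqrt{V}$ ($r{\left(V \right)} = -2 + \left(-7 + 2 \cdot 25\right) \sqrt{V} = -2 + \left(-7 + 50\right) \sqrt{V} = -2 + 43 \sqrt{V}$)
$\left(-491418 + O{\left(-51,47 \right)}\right) \left(\left(94332 - 96121\right) + r{\left(374 \right)}\right) = \left(-491418 + 189\right) \left(\left(94332 - 96121\right) - \left(2 - 43 \sqrt{374}\right)\right) = - 491229 \left(\left(94332 - 96121\right) - \left(2 - 43 \sqrt{374}\right)\right) = - 491229 \left(-1789 - \left(2 - 43 \sqrt{374}\right)\right) = - 491229 \left(-1791 + 43 \sqrt{374}\right) = 879791139 - 21122847 \sqrt{374}$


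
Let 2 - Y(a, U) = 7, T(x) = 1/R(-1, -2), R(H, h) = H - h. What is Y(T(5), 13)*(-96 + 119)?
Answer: -115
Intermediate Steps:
T(x) = 1 (T(x) = 1/(-1 - 1*(-2)) = 1/(-1 + 2) = 1/1 = 1)
Y(a, U) = -5 (Y(a, U) = 2 - 1*7 = 2 - 7 = -5)
Y(T(5), 13)*(-96 + 119) = -5*(-96 + 119) = -5*23 = -115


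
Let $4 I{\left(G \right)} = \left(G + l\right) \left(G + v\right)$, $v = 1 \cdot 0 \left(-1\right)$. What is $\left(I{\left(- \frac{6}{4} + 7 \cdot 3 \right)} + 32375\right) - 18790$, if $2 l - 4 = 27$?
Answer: $\frac{110045}{8} \approx 13756.0$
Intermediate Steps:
$l = \frac{31}{2}$ ($l = 2 + \frac{1}{2} \cdot 27 = 2 + \frac{27}{2} = \frac{31}{2} \approx 15.5$)
$v = 0$ ($v = 0 \left(-1\right) = 0$)
$I{\left(G \right)} = \frac{G \left(\frac{31}{2} + G\right)}{4}$ ($I{\left(G \right)} = \frac{\left(G + \frac{31}{2}\right) \left(G + 0\right)}{4} = \frac{\left(\frac{31}{2} + G\right) G}{4} = \frac{G \left(\frac{31}{2} + G\right)}{4}$)
$\left(I{\left(- \frac{6}{4} + 7 \cdot 3 \right)} + 32375\right) - 18790 = \left(\frac{\left(- \frac{6}{4} + 7 \cdot 3\right) \left(31 + 2 \left(- \frac{6}{4} + 7 \cdot 3\right)\right)}{8} + 32375\right) - 18790 = \left(\frac{\left(\left(-6\right) \frac{1}{4} + 21\right) \left(31 + 2 \left(\left(-6\right) \frac{1}{4} + 21\right)\right)}{8} + 32375\right) - 18790 = \left(\frac{\left(- \frac{3}{2} + 21\right) \left(31 + 2 \left(- \frac{3}{2} + 21\right)\right)}{8} + 32375\right) - 18790 = \left(\frac{1}{8} \cdot \frac{39}{2} \left(31 + 2 \cdot \frac{39}{2}\right) + 32375\right) - 18790 = \left(\frac{1}{8} \cdot \frac{39}{2} \left(31 + 39\right) + 32375\right) - 18790 = \left(\frac{1}{8} \cdot \frac{39}{2} \cdot 70 + 32375\right) - 18790 = \left(\frac{1365}{8} + 32375\right) - 18790 = \frac{260365}{8} - 18790 = \frac{110045}{8}$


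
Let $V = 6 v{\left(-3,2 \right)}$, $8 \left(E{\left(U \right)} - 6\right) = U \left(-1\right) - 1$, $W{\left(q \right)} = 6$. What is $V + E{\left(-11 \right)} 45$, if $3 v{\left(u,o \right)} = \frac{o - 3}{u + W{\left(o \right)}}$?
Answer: $\frac{3907}{12} \approx 325.58$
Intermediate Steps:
$v{\left(u,o \right)} = \frac{-3 + o}{3 \left(6 + u\right)}$ ($v{\left(u,o \right)} = \frac{\left(o - 3\right) \frac{1}{u + 6}}{3} = \frac{\left(-3 + o\right) \frac{1}{6 + u}}{3} = \frac{\frac{1}{6 + u} \left(-3 + o\right)}{3} = \frac{-3 + o}{3 \left(6 + u\right)}$)
$E{\left(U \right)} = \frac{47}{8} - \frac{U}{8}$ ($E{\left(U \right)} = 6 + \frac{U \left(-1\right) - 1}{8} = 6 + \frac{- U - 1}{8} = 6 + \frac{-1 - U}{8} = 6 - \left(\frac{1}{8} + \frac{U}{8}\right) = \frac{47}{8} - \frac{U}{8}$)
$V = - \frac{2}{3}$ ($V = 6 \frac{-3 + 2}{3 \left(6 - 3\right)} = 6 \cdot \frac{1}{3} \cdot \frac{1}{3} \left(-1\right) = 6 \left(- \frac{1}{9}\right) = - \frac{2}{3} \approx -0.66667$)
$V + E{\left(-11 \right)} 45 = - \frac{2}{3} + \left(\frac{47}{8} - - \frac{11}{8}\right) 45 = - \frac{2}{3} + \left(\frac{47}{8} + \frac{11}{8}\right) 45 = - \frac{2}{3} + \frac{29}{4} \cdot 45 = - \frac{2}{3} + \frac{1305}{4} = \frac{3907}{12}$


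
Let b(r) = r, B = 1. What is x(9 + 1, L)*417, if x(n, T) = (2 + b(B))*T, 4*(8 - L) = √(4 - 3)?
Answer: 38781/4 ≈ 9695.3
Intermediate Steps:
L = 31/4 (L = 8 - √(4 - 3)/4 = 8 - √1/4 = 8 - ¼*1 = 8 - ¼ = 31/4 ≈ 7.7500)
x(n, T) = 3*T (x(n, T) = (2 + 1)*T = 3*T)
x(9 + 1, L)*417 = (3*(31/4))*417 = (93/4)*417 = 38781/4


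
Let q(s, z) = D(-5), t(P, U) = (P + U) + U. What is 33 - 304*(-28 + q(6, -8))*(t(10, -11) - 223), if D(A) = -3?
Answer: -2214607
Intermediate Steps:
t(P, U) = P + 2*U
q(s, z) = -3
33 - 304*(-28 + q(6, -8))*(t(10, -11) - 223) = 33 - 304*(-28 - 3)*((10 + 2*(-11)) - 223) = 33 - (-9424)*((10 - 22) - 223) = 33 - (-9424)*(-12 - 223) = 33 - (-9424)*(-235) = 33 - 304*7285 = 33 - 2214640 = -2214607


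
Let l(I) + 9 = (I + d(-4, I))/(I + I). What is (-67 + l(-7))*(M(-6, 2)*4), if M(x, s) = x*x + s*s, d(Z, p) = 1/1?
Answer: -84640/7 ≈ -12091.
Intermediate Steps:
d(Z, p) = 1 (d(Z, p) = 1*1 = 1)
M(x, s) = s**2 + x**2 (M(x, s) = x**2 + s**2 = s**2 + x**2)
l(I) = -9 + (1 + I)/(2*I) (l(I) = -9 + (I + 1)/(I + I) = -9 + (1 + I)/((2*I)) = -9 + (1 + I)*(1/(2*I)) = -9 + (1 + I)/(2*I))
(-67 + l(-7))*(M(-6, 2)*4) = (-67 + (1/2)*(1 - 17*(-7))/(-7))*((2**2 + (-6)**2)*4) = (-67 + (1/2)*(-1/7)*(1 + 119))*((4 + 36)*4) = (-67 + (1/2)*(-1/7)*120)*(40*4) = (-67 - 60/7)*160 = -529/7*160 = -84640/7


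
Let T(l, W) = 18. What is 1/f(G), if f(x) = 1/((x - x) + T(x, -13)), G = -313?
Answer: 18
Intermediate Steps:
f(x) = 1/18 (f(x) = 1/((x - x) + 18) = 1/(0 + 18) = 1/18)
1/f(G) = 1/(1/18) = 18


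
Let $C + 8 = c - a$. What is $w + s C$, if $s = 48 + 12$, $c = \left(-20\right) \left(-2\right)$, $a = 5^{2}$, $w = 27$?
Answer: $447$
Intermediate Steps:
$a = 25$
$c = 40$
$s = 60$
$C = 7$ ($C = -8 + \left(40 - 25\right) = -8 + 15 = 7$)
$w + s C = 27 + 60 \cdot 7 = 27 + 420 = 447$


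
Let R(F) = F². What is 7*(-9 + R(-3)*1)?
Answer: 0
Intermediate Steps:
7*(-9 + R(-3)*1) = 7*(-9 + (-3)²*1) = 7*(-9 + 9*1) = 7*(-9 + 9) = 7*0 = 0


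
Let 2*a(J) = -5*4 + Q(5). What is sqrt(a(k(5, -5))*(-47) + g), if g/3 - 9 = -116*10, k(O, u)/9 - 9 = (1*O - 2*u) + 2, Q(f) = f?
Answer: 3*I*sqrt(1378)/2 ≈ 55.682*I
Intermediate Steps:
k(O, u) = 99 - 18*u + 9*O (k(O, u) = 81 + 9*((1*O - 2*u) + 2) = 81 + 9*((O - 2*u) + 2) = 81 + 9*(2 + O - 2*u) = 81 + (18 - 18*u + 9*O) = 99 - 18*u + 9*O)
a(J) = -15/2 (a(J) = (-5*4 + 5)/2 = (-20 + 5)/2 = (1/2)*(-15) = -15/2)
g = -3453 (g = 27 + 3*(-116*10) = 27 + 3*(-1160) = 27 - 3480 = -3453)
sqrt(a(k(5, -5))*(-47) + g) = sqrt(-15/2*(-47) - 3453) = sqrt(705/2 - 3453) = sqrt(-6201/2) = 3*I*sqrt(1378)/2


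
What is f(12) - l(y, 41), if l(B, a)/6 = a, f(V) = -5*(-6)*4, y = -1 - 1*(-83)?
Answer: -126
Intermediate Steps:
y = 82 (y = -1 + 83 = 82)
f(V) = 120 (f(V) = 30*4 = 120)
l(B, a) = 6*a
f(12) - l(y, 41) = 120 - 6*41 = 120 - 1*246 = 120 - 246 = -126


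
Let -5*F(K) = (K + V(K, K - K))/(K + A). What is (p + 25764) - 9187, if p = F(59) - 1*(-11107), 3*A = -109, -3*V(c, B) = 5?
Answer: 2353097/85 ≈ 27684.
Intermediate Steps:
V(c, B) = -5/3 (V(c, B) = -⅓*5 = -5/3)
A = -109/3 (A = (⅓)*(-109) = -109/3 ≈ -36.333)
F(K) = -(-5/3 + K)/(5*(-109/3 + K)) (F(K) = -(K - 5/3)/(5*(K - 109/3)) = -(-5/3 + K)/(5*(-109/3 + K)))
p = 944052/85 (p = (5 - 3*59)/(5*(-109 + 3*59)) - 1*(-11107) = (5 - 177)/(5*(-109 + 177)) + 11107 = (⅕)*(-172)/68 + 11107 = (⅕)*(1/68)*(-172) + 11107 = -43/85 + 11107 = 944052/85 ≈ 11107.)
(p + 25764) - 9187 = (944052/85 + 25764) - 9187 = 3133992/85 - 9187 = 2353097/85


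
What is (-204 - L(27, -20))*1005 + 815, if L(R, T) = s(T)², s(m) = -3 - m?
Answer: -494650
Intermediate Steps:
L(R, T) = (-3 - T)²
(-204 - L(27, -20))*1005 + 815 = (-204 - (3 - 20)²)*1005 + 815 = (-204 - 1*(-17)²)*1005 + 815 = (-204 - 1*289)*1005 + 815 = (-204 - 289)*1005 + 815 = -493*1005 + 815 = -495465 + 815 = -494650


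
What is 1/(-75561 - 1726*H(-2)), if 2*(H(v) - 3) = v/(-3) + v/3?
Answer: -1/80739 ≈ -1.2386e-5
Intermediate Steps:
H(v) = 3 (H(v) = 3 + (v/(-3) + v/3)/2 = 3 + (v*(-⅓) + v*(⅓))/2 = 3 + (-v/3 + v/3)/2 = 3 + (½)*0 = 3 + 0 = 3)
1/(-75561 - 1726*H(-2)) = 1/(-75561 - 1726*3) = 1/(-75561 - 5178) = 1/(-80739) = -1/80739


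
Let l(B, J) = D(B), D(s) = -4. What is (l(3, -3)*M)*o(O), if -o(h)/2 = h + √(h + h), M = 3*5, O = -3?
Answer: -360 + 120*I*√6 ≈ -360.0 + 293.94*I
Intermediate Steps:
l(B, J) = -4
M = 15
o(h) = -2*h - 2*√2*√h (o(h) = -2*(h + √(h + h)) = -2*(h + √(2*h)) = -2*(h + √2*√h) = -2*h - 2*√2*√h)
(l(3, -3)*M)*o(O) = (-4*15)*(-2*(-3) - 2*√2*√(-3)) = -60*(6 - 2*√2*I*√3) = -60*(6 - 2*I*√6) = -360 + 120*I*√6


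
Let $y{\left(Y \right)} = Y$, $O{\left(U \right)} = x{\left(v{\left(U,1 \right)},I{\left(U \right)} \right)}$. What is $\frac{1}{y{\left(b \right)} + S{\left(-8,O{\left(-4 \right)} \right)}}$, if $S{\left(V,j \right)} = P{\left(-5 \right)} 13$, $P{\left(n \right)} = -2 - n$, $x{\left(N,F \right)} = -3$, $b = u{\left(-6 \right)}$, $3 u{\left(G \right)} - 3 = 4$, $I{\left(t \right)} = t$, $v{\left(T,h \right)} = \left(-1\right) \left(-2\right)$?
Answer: $\frac{3}{124} \approx 0.024194$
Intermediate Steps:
$v{\left(T,h \right)} = 2$
$u{\left(G \right)} = \frac{7}{3}$ ($u{\left(G \right)} = 1 + \frac{1}{3} \cdot 4 = 1 + \frac{4}{3} = \frac{7}{3}$)
$b = \frac{7}{3} \approx 2.3333$
$O{\left(U \right)} = -3$
$S{\left(V,j \right)} = 39$ ($S{\left(V,j \right)} = \left(-2 - -5\right) 13 = \left(-2 + 5\right) 13 = 3 \cdot 13 = 39$)
$\frac{1}{y{\left(b \right)} + S{\left(-8,O{\left(-4 \right)} \right)}} = \frac{1}{\frac{7}{3} + 39} = \frac{1}{\frac{124}{3}} = \frac{3}{124}$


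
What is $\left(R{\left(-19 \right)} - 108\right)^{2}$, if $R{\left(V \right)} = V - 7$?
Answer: $17956$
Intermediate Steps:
$R{\left(V \right)} = -7 + V$
$\left(R{\left(-19 \right)} - 108\right)^{2} = \left(\left(-7 - 19\right) - 108\right)^{2} = \left(-26 - 108\right)^{2} = \left(-134\right)^{2} = 17956$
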